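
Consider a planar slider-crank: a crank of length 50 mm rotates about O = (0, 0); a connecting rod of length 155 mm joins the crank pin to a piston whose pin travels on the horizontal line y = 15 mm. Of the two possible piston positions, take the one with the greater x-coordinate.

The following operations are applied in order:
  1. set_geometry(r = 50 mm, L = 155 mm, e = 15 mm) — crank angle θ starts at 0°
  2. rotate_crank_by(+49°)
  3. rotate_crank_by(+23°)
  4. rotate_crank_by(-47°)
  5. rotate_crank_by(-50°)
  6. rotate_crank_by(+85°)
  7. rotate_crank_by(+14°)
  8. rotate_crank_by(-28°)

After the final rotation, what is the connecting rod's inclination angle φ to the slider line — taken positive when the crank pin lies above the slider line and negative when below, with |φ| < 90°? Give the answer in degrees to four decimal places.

set_geometry: r = 50 mm, L = 155 mm, e = 15 mm; θ ← 0°
rotate_crank_by(+49°): θ ← 0° +49° = 49°
rotate_crank_by(+23°): θ ← 49° +23° = 72°
rotate_crank_by(-47°): θ ← 72° -47° = 25°
rotate_crank_by(-50°): θ ← 25° -50° = -25°
rotate_crank_by(+85°): θ ← -25° +85° = 60°
rotate_crank_by(+14°): θ ← 60° +14° = 74°
rotate_crank_by(-28°): θ ← 74° -28° = 46°
crank pin P = (r cos θ, r sin θ) = (34.732919, 35.966990)
h = r sin θ − e = 35.966990 − 15 = 20.966990
sin φ = h / L = 20.966990 / 155 = 0.13527090
φ = arcsin(0.13527090) = 7.774285°

7.7743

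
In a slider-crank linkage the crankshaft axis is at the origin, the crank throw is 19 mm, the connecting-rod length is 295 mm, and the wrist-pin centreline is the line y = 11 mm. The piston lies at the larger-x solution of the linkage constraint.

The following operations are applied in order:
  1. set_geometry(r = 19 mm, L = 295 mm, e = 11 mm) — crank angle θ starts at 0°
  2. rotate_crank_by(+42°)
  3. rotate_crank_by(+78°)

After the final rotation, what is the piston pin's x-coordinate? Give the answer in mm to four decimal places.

285.4496

set_geometry: r = 19 mm, L = 295 mm, e = 11 mm; θ ← 0°
rotate_crank_by(+42°): θ ← 0° +42° = 42°
rotate_crank_by(+78°): θ ← 42° +78° = 120°
crank pin P = (r cos θ, r sin θ) = (-9.500000, 16.454483)
h = r sin θ − e = 16.454483 − 11 = 5.454483
x = r cos θ + √(L² − h²) = -9.500000 + √(87025.0 − 29.7514) = -9.500000 + 294.949570 = 285.449570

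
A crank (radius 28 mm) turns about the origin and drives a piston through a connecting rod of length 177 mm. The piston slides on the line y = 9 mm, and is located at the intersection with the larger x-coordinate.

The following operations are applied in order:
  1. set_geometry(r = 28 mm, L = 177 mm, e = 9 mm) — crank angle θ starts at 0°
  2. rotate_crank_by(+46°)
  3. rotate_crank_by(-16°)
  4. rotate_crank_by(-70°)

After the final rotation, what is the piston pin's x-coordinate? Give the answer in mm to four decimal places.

196.3781

set_geometry: r = 28 mm, L = 177 mm, e = 9 mm; θ ← 0°
rotate_crank_by(+46°): θ ← 0° +46° = 46°
rotate_crank_by(-16°): θ ← 46° -16° = 30°
rotate_crank_by(-70°): θ ← 30° -70° = -40°
crank pin P = (r cos θ, r sin θ) = (21.449244, -17.998053)
h = r sin θ − e = -17.998053 − 9 = -26.998053
x = r cos θ + √(L² − h²) = 21.449244 + √(31329.0 − 728.8949) = 21.449244 + 174.928857 = 196.378102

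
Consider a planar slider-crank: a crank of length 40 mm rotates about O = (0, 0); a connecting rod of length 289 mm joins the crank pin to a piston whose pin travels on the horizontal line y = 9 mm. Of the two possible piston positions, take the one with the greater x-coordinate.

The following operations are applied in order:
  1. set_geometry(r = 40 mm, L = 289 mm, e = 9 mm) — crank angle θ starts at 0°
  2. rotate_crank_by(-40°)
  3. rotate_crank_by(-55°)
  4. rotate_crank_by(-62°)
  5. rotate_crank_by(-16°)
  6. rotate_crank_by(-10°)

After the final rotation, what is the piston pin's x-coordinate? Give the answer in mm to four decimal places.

set_geometry: r = 40 mm, L = 289 mm, e = 9 mm; θ ← 0°
rotate_crank_by(-40°): θ ← 0° -40° = -40°
rotate_crank_by(-55°): θ ← -40° -55° = -95°
rotate_crank_by(-62°): θ ← -95° -62° = -157°
rotate_crank_by(-16°): θ ← -157° -16° = -173°
rotate_crank_by(-10°): θ ← -173° -10° = -183°
crank pin P = (r cos θ, r sin θ) = (-39.945181, 2.093438)
h = r sin θ − e = 2.093438 − 9 = -6.906562
x = r cos θ + √(L² − h²) = -39.945181 + √(83521.0 − 47.7006) = -39.945181 + 288.917461 = 248.972280

248.9723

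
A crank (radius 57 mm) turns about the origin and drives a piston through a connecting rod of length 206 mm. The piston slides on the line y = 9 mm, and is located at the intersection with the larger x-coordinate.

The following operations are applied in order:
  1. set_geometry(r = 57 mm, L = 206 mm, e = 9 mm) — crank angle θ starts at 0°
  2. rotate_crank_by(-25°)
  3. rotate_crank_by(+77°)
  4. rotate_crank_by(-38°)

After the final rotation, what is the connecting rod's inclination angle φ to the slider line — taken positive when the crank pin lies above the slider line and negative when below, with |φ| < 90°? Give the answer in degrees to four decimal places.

1.3323

set_geometry: r = 57 mm, L = 206 mm, e = 9 mm; θ ← 0°
rotate_crank_by(-25°): θ ← 0° -25° = -25°
rotate_crank_by(+77°): θ ← -25° +77° = 52°
rotate_crank_by(-38°): θ ← 52° -38° = 14°
crank pin P = (r cos θ, r sin θ) = (55.306856, 13.789548)
h = r sin θ − e = 13.789548 − 9 = 4.789548
sin φ = h / L = 4.789548 / 206 = 0.02325023
φ = arcsin(0.02325023) = 1.332260°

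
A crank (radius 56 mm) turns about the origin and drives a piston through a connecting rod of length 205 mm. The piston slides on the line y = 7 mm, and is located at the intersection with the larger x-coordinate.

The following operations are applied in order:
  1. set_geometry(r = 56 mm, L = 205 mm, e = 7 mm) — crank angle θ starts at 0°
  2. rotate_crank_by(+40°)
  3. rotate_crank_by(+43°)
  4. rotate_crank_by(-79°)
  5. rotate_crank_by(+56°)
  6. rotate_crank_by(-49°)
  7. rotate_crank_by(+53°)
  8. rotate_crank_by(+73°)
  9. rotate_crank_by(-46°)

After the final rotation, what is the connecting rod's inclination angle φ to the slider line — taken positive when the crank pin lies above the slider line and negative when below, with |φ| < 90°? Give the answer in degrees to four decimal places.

13.8265

set_geometry: r = 56 mm, L = 205 mm, e = 7 mm; θ ← 0°
rotate_crank_by(+40°): θ ← 0° +40° = 40°
rotate_crank_by(+43°): θ ← 40° +43° = 83°
rotate_crank_by(-79°): θ ← 83° -79° = 4°
rotate_crank_by(+56°): θ ← 4° +56° = 60°
rotate_crank_by(-49°): θ ← 60° -49° = 11°
rotate_crank_by(+53°): θ ← 11° +53° = 64°
rotate_crank_by(+73°): θ ← 64° +73° = 137°
rotate_crank_by(-46°): θ ← 137° -46° = 91°
crank pin P = (r cos θ, r sin θ) = (-0.977335, 55.991471)
h = r sin θ − e = 55.991471 − 7 = 48.991471
sin φ = h / L = 48.991471 / 205 = 0.23898279
φ = arcsin(0.23898279) = 13.826511°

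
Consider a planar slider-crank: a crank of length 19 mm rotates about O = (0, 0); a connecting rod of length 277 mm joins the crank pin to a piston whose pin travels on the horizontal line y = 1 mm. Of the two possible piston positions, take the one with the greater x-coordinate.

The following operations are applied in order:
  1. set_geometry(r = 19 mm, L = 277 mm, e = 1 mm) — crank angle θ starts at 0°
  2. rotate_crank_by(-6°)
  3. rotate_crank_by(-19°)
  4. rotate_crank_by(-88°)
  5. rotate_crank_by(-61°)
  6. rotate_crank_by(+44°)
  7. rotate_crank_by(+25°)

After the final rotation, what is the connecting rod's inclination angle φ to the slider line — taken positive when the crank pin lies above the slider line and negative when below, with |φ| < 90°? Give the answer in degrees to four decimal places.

set_geometry: r = 19 mm, L = 277 mm, e = 1 mm; θ ← 0°
rotate_crank_by(-6°): θ ← 0° -6° = -6°
rotate_crank_by(-19°): θ ← -6° -19° = -25°
rotate_crank_by(-88°): θ ← -25° -88° = -113°
rotate_crank_by(-61°): θ ← -113° -61° = -174°
rotate_crank_by(+44°): θ ← -174° +44° = -130°
rotate_crank_by(+25°): θ ← -130° +25° = -105°
crank pin P = (r cos θ, r sin θ) = (-4.917562, -18.352591)
h = r sin θ − e = -18.352591 − 1 = -19.352591
sin φ = h / L = -19.352591 / 277 = -0.06986495
φ = arcsin(-0.06986495) = -4.006230°

-4.0062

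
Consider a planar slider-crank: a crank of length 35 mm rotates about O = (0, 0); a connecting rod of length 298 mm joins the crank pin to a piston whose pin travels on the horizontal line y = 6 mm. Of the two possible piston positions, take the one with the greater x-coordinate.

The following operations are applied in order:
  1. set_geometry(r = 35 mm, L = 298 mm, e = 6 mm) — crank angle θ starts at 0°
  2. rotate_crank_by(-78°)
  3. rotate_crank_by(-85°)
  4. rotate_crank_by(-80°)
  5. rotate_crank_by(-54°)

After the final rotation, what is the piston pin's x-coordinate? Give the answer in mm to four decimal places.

set_geometry: r = 35 mm, L = 298 mm, e = 6 mm; θ ← 0°
rotate_crank_by(-78°): θ ← 0° -78° = -78°
rotate_crank_by(-85°): θ ← -78° -85° = -163°
rotate_crank_by(-80°): θ ← -163° -80° = -243°
rotate_crank_by(-54°): θ ← -243° -54° = -297°
crank pin P = (r cos θ, r sin θ) = (15.889667, 31.185228)
h = r sin θ − e = 31.185228 − 6 = 25.185228
x = r cos θ + √(L² − h²) = 15.889667 + √(88804.0 − 634.2957) = 15.889667 + 296.933838 = 312.823506

312.8235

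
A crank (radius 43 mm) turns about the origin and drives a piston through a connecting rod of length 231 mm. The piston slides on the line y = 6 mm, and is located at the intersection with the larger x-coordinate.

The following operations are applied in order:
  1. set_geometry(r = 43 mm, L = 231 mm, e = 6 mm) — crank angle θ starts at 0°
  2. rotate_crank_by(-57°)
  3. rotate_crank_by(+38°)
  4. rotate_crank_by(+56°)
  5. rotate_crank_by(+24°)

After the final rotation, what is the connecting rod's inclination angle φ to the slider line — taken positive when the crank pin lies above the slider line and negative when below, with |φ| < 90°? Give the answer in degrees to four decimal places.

set_geometry: r = 43 mm, L = 231 mm, e = 6 mm; θ ← 0°
rotate_crank_by(-57°): θ ← 0° -57° = -57°
rotate_crank_by(+38°): θ ← -57° +38° = -19°
rotate_crank_by(+56°): θ ← -19° +56° = 37°
rotate_crank_by(+24°): θ ← 37° +24° = 61°
crank pin P = (r cos θ, r sin θ) = (20.846814, 37.608647)
h = r sin θ − e = 37.608647 − 6 = 31.608647
sin φ = h / L = 31.608647 / 231 = 0.13683397
φ = arcsin(0.13683397) = 7.864683°

7.8647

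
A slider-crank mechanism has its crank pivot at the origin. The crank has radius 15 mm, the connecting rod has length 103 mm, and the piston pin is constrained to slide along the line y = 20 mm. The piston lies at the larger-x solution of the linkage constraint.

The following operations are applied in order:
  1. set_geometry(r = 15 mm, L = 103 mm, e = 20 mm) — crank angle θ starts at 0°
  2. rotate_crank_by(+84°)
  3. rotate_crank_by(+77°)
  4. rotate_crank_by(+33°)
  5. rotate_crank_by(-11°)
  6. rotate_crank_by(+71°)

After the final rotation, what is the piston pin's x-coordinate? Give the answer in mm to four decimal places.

92.9445

set_geometry: r = 15 mm, L = 103 mm, e = 20 mm; θ ← 0°
rotate_crank_by(+84°): θ ← 0° +84° = 84°
rotate_crank_by(+77°): θ ← 84° +77° = 161°
rotate_crank_by(+33°): θ ← 161° +33° = 194°
rotate_crank_by(-11°): θ ← 194° -11° = 183°
rotate_crank_by(+71°): θ ← 183° +71° = 254°
crank pin P = (r cos θ, r sin θ) = (-4.134560, -14.418925)
h = r sin θ − e = -14.418925 − 20 = -34.418925
x = r cos θ + √(L² − h²) = -4.134560 + √(10609.0 − 1184.6624) = -4.134560 + 97.079027 = 92.944467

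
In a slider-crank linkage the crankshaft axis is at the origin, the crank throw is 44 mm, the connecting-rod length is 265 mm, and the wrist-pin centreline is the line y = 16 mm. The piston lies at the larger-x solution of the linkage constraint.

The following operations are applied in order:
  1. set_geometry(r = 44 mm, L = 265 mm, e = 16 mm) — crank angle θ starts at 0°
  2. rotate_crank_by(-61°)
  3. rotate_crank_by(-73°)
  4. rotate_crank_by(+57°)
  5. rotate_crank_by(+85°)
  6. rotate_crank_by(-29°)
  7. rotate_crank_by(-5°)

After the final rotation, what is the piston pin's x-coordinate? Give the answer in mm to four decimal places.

set_geometry: r = 44 mm, L = 265 mm, e = 16 mm; θ ← 0°
rotate_crank_by(-61°): θ ← 0° -61° = -61°
rotate_crank_by(-73°): θ ← -61° -73° = -134°
rotate_crank_by(+57°): θ ← -134° +57° = -77°
rotate_crank_by(+85°): θ ← -77° +85° = 8°
rotate_crank_by(-29°): θ ← 8° -29° = -21°
rotate_crank_by(-5°): θ ← -21° -5° = -26°
crank pin P = (r cos θ, r sin θ) = (39.546938, -19.288330)
h = r sin θ − e = -19.288330 − 16 = -35.288330
x = r cos θ + √(L² − h²) = 39.546938 + √(70225.0 − 1245.2663) = 39.546938 + 262.639932 = 302.186870

302.1869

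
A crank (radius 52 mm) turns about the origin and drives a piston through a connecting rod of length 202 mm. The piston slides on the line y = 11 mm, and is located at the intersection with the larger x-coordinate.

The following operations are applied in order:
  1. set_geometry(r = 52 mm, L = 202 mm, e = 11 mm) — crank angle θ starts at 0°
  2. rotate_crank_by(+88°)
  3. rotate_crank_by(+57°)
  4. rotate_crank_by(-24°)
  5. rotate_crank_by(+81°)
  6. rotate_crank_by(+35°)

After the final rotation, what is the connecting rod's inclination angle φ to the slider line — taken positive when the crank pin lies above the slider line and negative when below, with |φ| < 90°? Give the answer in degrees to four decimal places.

set_geometry: r = 52 mm, L = 202 mm, e = 11 mm; θ ← 0°
rotate_crank_by(+88°): θ ← 0° +88° = 88°
rotate_crank_by(+57°): θ ← 88° +57° = 145°
rotate_crank_by(-24°): θ ← 145° -24° = 121°
rotate_crank_by(+81°): θ ← 121° +81° = 202°
rotate_crank_by(+35°): θ ← 202° +35° = 237°
crank pin P = (r cos θ, r sin θ) = (-28.321230, -43.610870)
h = r sin θ − e = -43.610870 − 11 = -54.610870
sin φ = h / L = -54.610870 / 202 = -0.27035084
φ = arcsin(-0.27035084) = -15.685145°

-15.6851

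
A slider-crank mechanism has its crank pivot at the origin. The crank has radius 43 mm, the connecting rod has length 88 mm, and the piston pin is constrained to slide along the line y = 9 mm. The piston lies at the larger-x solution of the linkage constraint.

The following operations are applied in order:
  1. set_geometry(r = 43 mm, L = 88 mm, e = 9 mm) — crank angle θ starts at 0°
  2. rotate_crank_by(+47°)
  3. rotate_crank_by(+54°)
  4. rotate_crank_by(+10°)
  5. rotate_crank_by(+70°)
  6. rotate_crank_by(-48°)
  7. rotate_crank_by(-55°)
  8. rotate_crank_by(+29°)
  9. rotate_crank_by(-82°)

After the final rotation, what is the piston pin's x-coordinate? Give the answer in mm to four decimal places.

126.4919

set_geometry: r = 43 mm, L = 88 mm, e = 9 mm; θ ← 0°
rotate_crank_by(+47°): θ ← 0° +47° = 47°
rotate_crank_by(+54°): θ ← 47° +54° = 101°
rotate_crank_by(+10°): θ ← 101° +10° = 111°
rotate_crank_by(+70°): θ ← 111° +70° = 181°
rotate_crank_by(-48°): θ ← 181° -48° = 133°
rotate_crank_by(-55°): θ ← 133° -55° = 78°
rotate_crank_by(+29°): θ ← 78° +29° = 107°
rotate_crank_by(-82°): θ ← 107° -82° = 25°
crank pin P = (r cos θ, r sin θ) = (38.971235, 18.172585)
h = r sin θ − e = 18.172585 − 9 = 9.172585
x = r cos θ + √(L² − h²) = 38.971235 + √(7744.0 − 84.1363) = 38.971235 + 87.520647 = 126.491882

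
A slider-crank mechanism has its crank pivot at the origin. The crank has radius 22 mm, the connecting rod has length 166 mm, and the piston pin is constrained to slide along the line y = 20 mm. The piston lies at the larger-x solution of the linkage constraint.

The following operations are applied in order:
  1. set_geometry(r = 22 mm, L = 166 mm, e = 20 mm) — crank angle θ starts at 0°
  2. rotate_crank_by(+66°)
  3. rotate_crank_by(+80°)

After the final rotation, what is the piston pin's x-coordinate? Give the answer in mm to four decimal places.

147.5826

set_geometry: r = 22 mm, L = 166 mm, e = 20 mm; θ ← 0°
rotate_crank_by(+66°): θ ← 0° +66° = 66°
rotate_crank_by(+80°): θ ← 66° +80° = 146°
crank pin P = (r cos θ, r sin θ) = (-18.238827, 12.302244)
h = r sin θ − e = 12.302244 − 20 = -7.697756
x = r cos θ + √(L² − h²) = -18.238827 + √(27556.0 − 59.2554) = -18.238827 + 165.821424 = 147.582597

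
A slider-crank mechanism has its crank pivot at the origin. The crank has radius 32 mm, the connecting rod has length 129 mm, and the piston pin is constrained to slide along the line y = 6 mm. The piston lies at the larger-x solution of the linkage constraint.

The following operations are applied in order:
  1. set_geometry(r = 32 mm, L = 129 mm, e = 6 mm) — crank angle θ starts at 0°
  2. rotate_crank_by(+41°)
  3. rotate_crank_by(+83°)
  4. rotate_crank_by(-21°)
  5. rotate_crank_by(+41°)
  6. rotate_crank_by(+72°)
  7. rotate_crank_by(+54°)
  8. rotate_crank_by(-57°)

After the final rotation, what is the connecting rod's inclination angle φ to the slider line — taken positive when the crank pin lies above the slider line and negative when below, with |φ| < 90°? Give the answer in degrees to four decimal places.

-10.4639

set_geometry: r = 32 mm, L = 129 mm, e = 6 mm; θ ← 0°
rotate_crank_by(+41°): θ ← 0° +41° = 41°
rotate_crank_by(+83°): θ ← 41° +83° = 124°
rotate_crank_by(-21°): θ ← 124° -21° = 103°
rotate_crank_by(+41°): θ ← 103° +41° = 144°
rotate_crank_by(+72°): θ ← 144° +72° = 216°
rotate_crank_by(+54°): θ ← 216° +54° = 270°
rotate_crank_by(-57°): θ ← 270° -57° = 213°
crank pin P = (r cos θ, r sin θ) = (-26.837458, -17.428449)
h = r sin θ − e = -17.428449 − 6 = -23.428449
sin φ = h / L = -23.428449 / 129 = -0.18161588
φ = arcsin(-0.18161588) = -10.463895°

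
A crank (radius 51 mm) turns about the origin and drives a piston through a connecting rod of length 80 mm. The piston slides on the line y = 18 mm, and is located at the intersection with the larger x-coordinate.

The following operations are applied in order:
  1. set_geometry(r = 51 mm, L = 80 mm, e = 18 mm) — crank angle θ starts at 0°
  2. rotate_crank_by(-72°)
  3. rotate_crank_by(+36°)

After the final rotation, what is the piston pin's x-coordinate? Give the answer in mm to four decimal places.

set_geometry: r = 51 mm, L = 80 mm, e = 18 mm; θ ← 0°
rotate_crank_by(-72°): θ ← 0° -72° = -72°
rotate_crank_by(+36°): θ ← -72° +36° = -36°
crank pin P = (r cos θ, r sin θ) = (41.259867, -29.977048)
h = r sin θ − e = -29.977048 − 18 = -47.977048
x = r cos θ + √(L² − h²) = 41.259867 + √(6400.0 − 2301.7971) = 41.259867 + 64.017208 = 105.277074

105.2771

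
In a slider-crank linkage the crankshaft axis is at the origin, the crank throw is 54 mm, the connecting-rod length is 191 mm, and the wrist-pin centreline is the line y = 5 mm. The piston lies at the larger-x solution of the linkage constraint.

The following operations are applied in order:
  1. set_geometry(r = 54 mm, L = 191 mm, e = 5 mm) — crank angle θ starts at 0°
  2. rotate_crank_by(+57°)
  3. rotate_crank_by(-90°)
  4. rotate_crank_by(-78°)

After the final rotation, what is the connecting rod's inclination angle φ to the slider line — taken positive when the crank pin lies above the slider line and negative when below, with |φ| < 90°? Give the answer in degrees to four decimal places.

set_geometry: r = 54 mm, L = 191 mm, e = 5 mm; θ ← 0°
rotate_crank_by(+57°): θ ← 0° +57° = 57°
rotate_crank_by(-90°): θ ← 57° -90° = -33°
rotate_crank_by(-78°): θ ← -33° -78° = -111°
crank pin P = (r cos θ, r sin θ) = (-19.351869, -50.413343)
h = r sin θ − e = -50.413343 − 5 = -55.413343
sin φ = h / L = -55.413343 / 191 = -0.29012221
φ = arcsin(-0.29012221) = -16.865273°

-16.8653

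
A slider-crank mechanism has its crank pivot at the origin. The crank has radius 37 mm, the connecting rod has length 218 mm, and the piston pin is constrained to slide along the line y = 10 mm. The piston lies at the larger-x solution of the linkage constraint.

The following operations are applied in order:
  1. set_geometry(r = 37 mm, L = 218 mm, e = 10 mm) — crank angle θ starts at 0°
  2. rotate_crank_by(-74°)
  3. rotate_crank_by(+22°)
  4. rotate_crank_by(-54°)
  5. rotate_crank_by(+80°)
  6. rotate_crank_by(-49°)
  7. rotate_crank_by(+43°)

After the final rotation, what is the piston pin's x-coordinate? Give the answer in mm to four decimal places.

247.3579

set_geometry: r = 37 mm, L = 218 mm, e = 10 mm; θ ← 0°
rotate_crank_by(-74°): θ ← 0° -74° = -74°
rotate_crank_by(+22°): θ ← -74° +22° = -52°
rotate_crank_by(-54°): θ ← -52° -54° = -106°
rotate_crank_by(+80°): θ ← -106° +80° = -26°
rotate_crank_by(-49°): θ ← -26° -49° = -75°
rotate_crank_by(+43°): θ ← -75° +43° = -32°
crank pin P = (r cos θ, r sin θ) = (31.377780, -19.607013)
h = r sin θ − e = -19.607013 − 10 = -29.607013
x = r cos θ + √(L² − h²) = 31.377780 + √(47524.0 − 876.5752) = 31.377780 + 215.980149 = 247.357929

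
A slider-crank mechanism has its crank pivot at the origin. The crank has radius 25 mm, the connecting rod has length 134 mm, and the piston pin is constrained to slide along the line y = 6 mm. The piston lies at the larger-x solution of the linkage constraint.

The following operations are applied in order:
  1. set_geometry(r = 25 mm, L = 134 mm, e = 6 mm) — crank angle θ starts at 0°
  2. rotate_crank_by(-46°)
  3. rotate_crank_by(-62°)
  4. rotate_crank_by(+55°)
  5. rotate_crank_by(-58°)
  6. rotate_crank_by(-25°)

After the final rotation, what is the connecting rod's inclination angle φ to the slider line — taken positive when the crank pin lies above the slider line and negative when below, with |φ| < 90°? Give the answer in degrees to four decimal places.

set_geometry: r = 25 mm, L = 134 mm, e = 6 mm; θ ← 0°
rotate_crank_by(-46°): θ ← 0° -46° = -46°
rotate_crank_by(-62°): θ ← -46° -62° = -108°
rotate_crank_by(+55°): θ ← -108° +55° = -53°
rotate_crank_by(-58°): θ ← -53° -58° = -111°
rotate_crank_by(-25°): θ ← -111° -25° = -136°
crank pin P = (r cos θ, r sin θ) = (-17.983495, -17.366459)
h = r sin θ − e = -17.366459 − 6 = -23.366459
sin φ = h / L = -23.366459 / 134 = -0.17437656
φ = arcsin(-0.17437656) = -10.042380°

-10.0424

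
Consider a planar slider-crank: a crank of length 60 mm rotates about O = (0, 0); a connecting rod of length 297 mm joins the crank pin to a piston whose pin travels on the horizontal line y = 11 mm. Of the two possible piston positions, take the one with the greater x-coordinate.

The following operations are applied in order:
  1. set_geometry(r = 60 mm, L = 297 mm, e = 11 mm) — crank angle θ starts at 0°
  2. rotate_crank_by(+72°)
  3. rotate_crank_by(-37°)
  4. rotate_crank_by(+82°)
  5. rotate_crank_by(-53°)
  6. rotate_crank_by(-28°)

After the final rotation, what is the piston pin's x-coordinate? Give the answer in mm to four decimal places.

set_geometry: r = 60 mm, L = 297 mm, e = 11 mm; θ ← 0°
rotate_crank_by(+72°): θ ← 0° +72° = 72°
rotate_crank_by(-37°): θ ← 72° -37° = 35°
rotate_crank_by(+82°): θ ← 35° +82° = 117°
rotate_crank_by(-53°): θ ← 117° -53° = 64°
rotate_crank_by(-28°): θ ← 64° -28° = 36°
crank pin P = (r cos θ, r sin θ) = (48.541020, 35.267115)
h = r sin θ − e = 35.267115 − 11 = 24.267115
x = r cos θ + √(L² − h²) = 48.541020 + √(88209.0 − 588.8929) = 48.541020 + 296.006938 = 344.547957

344.5480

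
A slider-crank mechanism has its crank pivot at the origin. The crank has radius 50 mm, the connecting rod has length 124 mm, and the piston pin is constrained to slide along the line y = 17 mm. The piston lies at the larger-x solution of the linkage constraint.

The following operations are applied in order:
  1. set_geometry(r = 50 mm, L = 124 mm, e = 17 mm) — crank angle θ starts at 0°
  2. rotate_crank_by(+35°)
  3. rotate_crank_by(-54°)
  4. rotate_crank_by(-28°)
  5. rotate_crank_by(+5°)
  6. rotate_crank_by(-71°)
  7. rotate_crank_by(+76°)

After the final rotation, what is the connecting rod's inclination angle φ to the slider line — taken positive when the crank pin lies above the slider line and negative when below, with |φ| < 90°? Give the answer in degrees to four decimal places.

set_geometry: r = 50 mm, L = 124 mm, e = 17 mm; θ ← 0°
rotate_crank_by(+35°): θ ← 0° +35° = 35°
rotate_crank_by(-54°): θ ← 35° -54° = -19°
rotate_crank_by(-28°): θ ← -19° -28° = -47°
rotate_crank_by(+5°): θ ← -47° +5° = -42°
rotate_crank_by(-71°): θ ← -42° -71° = -113°
rotate_crank_by(+76°): θ ← -113° +76° = -37°
crank pin P = (r cos θ, r sin θ) = (39.931776, -30.090751)
h = r sin θ − e = -30.090751 − 17 = -47.090751
sin φ = h / L = -47.090751 / 124 = -0.37976412
φ = arcsin(-0.37976412) = -22.319073°

-22.3191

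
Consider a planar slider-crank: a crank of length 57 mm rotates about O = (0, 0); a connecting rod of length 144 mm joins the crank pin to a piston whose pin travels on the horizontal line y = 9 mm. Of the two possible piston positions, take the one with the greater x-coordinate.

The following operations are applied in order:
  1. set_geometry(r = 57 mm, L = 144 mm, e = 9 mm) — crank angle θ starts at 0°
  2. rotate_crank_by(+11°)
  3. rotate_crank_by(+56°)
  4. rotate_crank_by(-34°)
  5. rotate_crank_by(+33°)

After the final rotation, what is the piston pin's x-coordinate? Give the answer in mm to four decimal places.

160.5914

set_geometry: r = 57 mm, L = 144 mm, e = 9 mm; θ ← 0°
rotate_crank_by(+11°): θ ← 0° +11° = 11°
rotate_crank_by(+56°): θ ← 11° +56° = 67°
rotate_crank_by(-34°): θ ← 67° -34° = 33°
rotate_crank_by(+33°): θ ← 33° +33° = 66°
crank pin P = (r cos θ, r sin θ) = (23.183989, 52.072091)
h = r sin θ − e = 52.072091 − 9 = 43.072091
x = r cos θ + √(L² − h²) = 23.183989 + √(20736.0 − 1855.2050) = 23.183989 + 137.407405 = 160.591394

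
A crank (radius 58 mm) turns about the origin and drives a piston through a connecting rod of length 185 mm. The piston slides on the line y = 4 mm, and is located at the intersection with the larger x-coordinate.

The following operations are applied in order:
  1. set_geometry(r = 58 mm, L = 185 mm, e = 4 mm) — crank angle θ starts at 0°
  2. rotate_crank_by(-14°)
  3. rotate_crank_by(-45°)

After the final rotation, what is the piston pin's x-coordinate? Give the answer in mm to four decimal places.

206.9022

set_geometry: r = 58 mm, L = 185 mm, e = 4 mm; θ ← 0°
rotate_crank_by(-14°): θ ← 0° -14° = -14°
rotate_crank_by(-45°): θ ← -14° -45° = -59°
crank pin P = (r cos θ, r sin θ) = (29.872208, -49.715703)
h = r sin θ − e = -49.715703 − 4 = -53.715703
x = r cos θ + √(L² − h²) = 29.872208 + √(34225.0 − 2885.3768) = 29.872208 + 177.030007 = 206.902215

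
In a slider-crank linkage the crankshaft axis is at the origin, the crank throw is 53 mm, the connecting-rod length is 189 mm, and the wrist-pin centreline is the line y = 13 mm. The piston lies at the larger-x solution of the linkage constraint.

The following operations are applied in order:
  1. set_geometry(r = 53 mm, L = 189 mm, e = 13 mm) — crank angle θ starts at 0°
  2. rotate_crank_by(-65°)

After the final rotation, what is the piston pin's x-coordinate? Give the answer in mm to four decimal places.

set_geometry: r = 53 mm, L = 189 mm, e = 13 mm; θ ← 0°
rotate_crank_by(-65°): θ ← 0° -65° = -65°
crank pin P = (r cos θ, r sin θ) = (22.398768, -48.034313)
h = r sin θ − e = -48.034313 − 13 = -61.034313
x = r cos θ + √(L² − h²) = 22.398768 + √(35721.0 − 3725.1873) = 22.398768 + 178.873734 = 201.272502

201.2725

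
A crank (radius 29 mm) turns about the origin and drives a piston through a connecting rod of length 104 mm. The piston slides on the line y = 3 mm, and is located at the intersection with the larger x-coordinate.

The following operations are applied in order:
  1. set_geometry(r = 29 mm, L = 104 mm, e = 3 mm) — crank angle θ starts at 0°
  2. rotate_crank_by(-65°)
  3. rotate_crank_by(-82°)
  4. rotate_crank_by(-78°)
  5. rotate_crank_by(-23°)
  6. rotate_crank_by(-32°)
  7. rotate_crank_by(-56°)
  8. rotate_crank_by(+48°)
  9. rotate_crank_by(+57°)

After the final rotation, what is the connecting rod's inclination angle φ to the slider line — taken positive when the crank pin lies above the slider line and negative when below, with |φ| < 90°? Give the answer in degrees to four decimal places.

10.8278

set_geometry: r = 29 mm, L = 104 mm, e = 3 mm; θ ← 0°
rotate_crank_by(-65°): θ ← 0° -65° = -65°
rotate_crank_by(-82°): θ ← -65° -82° = -147°
rotate_crank_by(-78°): θ ← -147° -78° = -225°
rotate_crank_by(-23°): θ ← -225° -23° = -248°
rotate_crank_by(-32°): θ ← -248° -32° = -280°
rotate_crank_by(-56°): θ ← -280° -56° = -336°
rotate_crank_by(+48°): θ ← -336° +48° = -288°
rotate_crank_by(+57°): θ ← -288° +57° = -231°
crank pin P = (r cos θ, r sin θ) = (-18.250291, 22.537233)
h = r sin θ − e = 22.537233 − 3 = 19.537233
sin φ = h / L = 19.537233 / 104 = 0.18785801
φ = arcsin(0.18785801) = 10.827806°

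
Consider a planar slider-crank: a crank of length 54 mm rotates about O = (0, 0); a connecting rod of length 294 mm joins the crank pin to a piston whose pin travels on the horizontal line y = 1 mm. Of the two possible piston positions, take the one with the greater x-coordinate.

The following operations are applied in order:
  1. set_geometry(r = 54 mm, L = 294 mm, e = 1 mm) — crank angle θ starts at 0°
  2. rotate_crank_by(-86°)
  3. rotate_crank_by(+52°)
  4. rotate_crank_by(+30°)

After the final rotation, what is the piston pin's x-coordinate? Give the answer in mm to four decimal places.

set_geometry: r = 54 mm, L = 294 mm, e = 1 mm; θ ← 0°
rotate_crank_by(-86°): θ ← 0° -86° = -86°
rotate_crank_by(+52°): θ ← -86° +52° = -34°
rotate_crank_by(+30°): θ ← -34° +30° = -4°
crank pin P = (r cos θ, r sin θ) = (53.868459, -3.766850)
h = r sin θ − e = -3.766850 − 1 = -4.766850
x = r cos θ + √(L² − h²) = 53.868459 + √(86436.0 − 22.7229) = 53.868459 + 293.961353 = 347.829812

347.8298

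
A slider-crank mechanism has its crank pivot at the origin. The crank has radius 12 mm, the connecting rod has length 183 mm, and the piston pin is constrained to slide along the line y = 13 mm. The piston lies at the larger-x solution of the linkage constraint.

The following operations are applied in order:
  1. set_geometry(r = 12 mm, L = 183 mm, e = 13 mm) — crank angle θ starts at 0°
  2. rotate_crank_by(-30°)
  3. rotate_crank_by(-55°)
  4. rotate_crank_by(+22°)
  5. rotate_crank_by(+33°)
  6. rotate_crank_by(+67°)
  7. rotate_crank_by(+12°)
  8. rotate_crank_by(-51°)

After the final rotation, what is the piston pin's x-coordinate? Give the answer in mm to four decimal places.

set_geometry: r = 12 mm, L = 183 mm, e = 13 mm; θ ← 0°
rotate_crank_by(-30°): θ ← 0° -30° = -30°
rotate_crank_by(-55°): θ ← -30° -55° = -85°
rotate_crank_by(+22°): θ ← -85° +22° = -63°
rotate_crank_by(+33°): θ ← -63° +33° = -30°
rotate_crank_by(+67°): θ ← -30° +67° = 37°
rotate_crank_by(+12°): θ ← 37° +12° = 49°
rotate_crank_by(-51°): θ ← 49° -51° = -2°
crank pin P = (r cos θ, r sin θ) = (11.992690, -0.418794)
h = r sin θ − e = -0.418794 − 13 = -13.418794
x = r cos θ + √(L² − h²) = 11.992690 + √(33489.0 − 180.0640) = 11.992690 + 182.507359 = 194.500049

194.5000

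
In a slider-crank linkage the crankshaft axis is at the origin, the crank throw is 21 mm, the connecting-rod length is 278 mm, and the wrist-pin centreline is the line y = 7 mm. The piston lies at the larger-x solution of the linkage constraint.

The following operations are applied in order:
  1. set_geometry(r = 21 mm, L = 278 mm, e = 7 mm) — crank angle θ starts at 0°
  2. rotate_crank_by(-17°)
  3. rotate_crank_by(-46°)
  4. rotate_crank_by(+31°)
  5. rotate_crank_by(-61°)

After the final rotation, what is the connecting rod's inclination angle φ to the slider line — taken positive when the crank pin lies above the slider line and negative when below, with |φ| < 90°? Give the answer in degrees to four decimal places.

set_geometry: r = 21 mm, L = 278 mm, e = 7 mm; θ ← 0°
rotate_crank_by(-17°): θ ← 0° -17° = -17°
rotate_crank_by(-46°): θ ← -17° -46° = -63°
rotate_crank_by(+31°): θ ← -63° +31° = -32°
rotate_crank_by(-61°): θ ← -32° -61° = -93°
crank pin P = (r cos θ, r sin θ) = (-1.099055, -20.971220)
h = r sin θ − e = -20.971220 − 7 = -27.971220
sin φ = h / L = -27.971220 / 278 = -0.10061590
φ = arcsin(-0.10061590) = -5.774638°

-5.7746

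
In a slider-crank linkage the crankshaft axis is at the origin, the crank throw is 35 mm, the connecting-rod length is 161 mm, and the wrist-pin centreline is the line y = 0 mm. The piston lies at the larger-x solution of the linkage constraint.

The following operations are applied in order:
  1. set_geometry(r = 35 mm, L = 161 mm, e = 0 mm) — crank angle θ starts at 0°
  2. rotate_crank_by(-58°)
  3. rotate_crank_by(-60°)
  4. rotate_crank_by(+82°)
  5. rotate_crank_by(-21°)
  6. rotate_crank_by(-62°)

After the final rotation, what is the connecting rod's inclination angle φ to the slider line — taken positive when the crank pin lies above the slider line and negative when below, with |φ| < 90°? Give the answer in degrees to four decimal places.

set_geometry: r = 35 mm, L = 161 mm, e = 0 mm; θ ← 0°
rotate_crank_by(-58°): θ ← 0° -58° = -58°
rotate_crank_by(-60°): θ ← -58° -60° = -118°
rotate_crank_by(+82°): θ ← -118° +82° = -36°
rotate_crank_by(-21°): θ ← -36° -21° = -57°
rotate_crank_by(-62°): θ ← -57° -62° = -119°
crank pin P = (r cos θ, r sin θ) = (-16.968337, -30.611690)
h = r sin θ − e = -30.611690 − 0 = -30.611690
sin φ = h / L = -30.611690 / 161 = -0.19013472
φ = arcsin(-0.19013472) = -10.960646°

-10.9606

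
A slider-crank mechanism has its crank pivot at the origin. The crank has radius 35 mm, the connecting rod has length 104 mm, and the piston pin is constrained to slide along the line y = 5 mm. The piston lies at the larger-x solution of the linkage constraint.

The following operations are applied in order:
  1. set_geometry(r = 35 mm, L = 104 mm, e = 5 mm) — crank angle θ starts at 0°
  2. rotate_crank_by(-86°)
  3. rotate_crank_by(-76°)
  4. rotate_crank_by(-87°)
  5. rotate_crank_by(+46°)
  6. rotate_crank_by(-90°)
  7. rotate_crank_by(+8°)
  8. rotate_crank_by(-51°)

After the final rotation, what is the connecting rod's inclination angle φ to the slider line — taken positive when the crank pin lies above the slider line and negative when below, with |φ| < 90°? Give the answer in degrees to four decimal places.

set_geometry: r = 35 mm, L = 104 mm, e = 5 mm; θ ← 0°
rotate_crank_by(-86°): θ ← 0° -86° = -86°
rotate_crank_by(-76°): θ ← -86° -76° = -162°
rotate_crank_by(-87°): θ ← -162° -87° = -249°
rotate_crank_by(+46°): θ ← -249° +46° = -203°
rotate_crank_by(-90°): θ ← -203° -90° = -293°
rotate_crank_by(+8°): θ ← -293° +8° = -285°
rotate_crank_by(-51°): θ ← -285° -51° = -336°
crank pin P = (r cos θ, r sin θ) = (31.974091, 14.235783)
h = r sin θ − e = 14.235783 − 5 = 9.235783
sin φ = h / L = 9.235783 / 104 = 0.08880560
φ = arcsin(0.08880560) = 5.094898°

5.0949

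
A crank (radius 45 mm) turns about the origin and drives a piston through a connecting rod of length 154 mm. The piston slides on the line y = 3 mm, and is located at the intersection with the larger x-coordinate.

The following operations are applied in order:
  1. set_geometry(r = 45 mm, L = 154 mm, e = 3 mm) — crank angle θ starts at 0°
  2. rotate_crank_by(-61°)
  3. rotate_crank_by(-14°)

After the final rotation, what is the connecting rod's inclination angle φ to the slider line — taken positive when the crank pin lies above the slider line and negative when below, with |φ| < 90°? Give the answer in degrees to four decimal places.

set_geometry: r = 45 mm, L = 154 mm, e = 3 mm; θ ← 0°
rotate_crank_by(-61°): θ ← 0° -61° = -61°
rotate_crank_by(-14°): θ ← -61° -14° = -75°
crank pin P = (r cos θ, r sin θ) = (11.646857, -43.466662)
h = r sin θ − e = -43.466662 − 3 = -46.466662
sin φ = h / L = -46.466662 / 154 = -0.30173157
φ = arcsin(-0.30173157) = -17.561635°

-17.5616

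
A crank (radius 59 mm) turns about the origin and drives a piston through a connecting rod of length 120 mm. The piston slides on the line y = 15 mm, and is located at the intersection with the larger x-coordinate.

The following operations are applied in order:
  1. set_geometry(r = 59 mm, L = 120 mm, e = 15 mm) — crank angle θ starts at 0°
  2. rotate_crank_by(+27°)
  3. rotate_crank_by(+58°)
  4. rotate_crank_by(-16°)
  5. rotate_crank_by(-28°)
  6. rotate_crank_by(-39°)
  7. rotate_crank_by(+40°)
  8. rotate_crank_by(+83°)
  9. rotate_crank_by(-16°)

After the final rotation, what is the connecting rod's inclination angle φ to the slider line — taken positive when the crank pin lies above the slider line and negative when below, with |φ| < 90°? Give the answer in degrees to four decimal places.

19.8696

set_geometry: r = 59 mm, L = 120 mm, e = 15 mm; θ ← 0°
rotate_crank_by(+27°): θ ← 0° +27° = 27°
rotate_crank_by(+58°): θ ← 27° +58° = 85°
rotate_crank_by(-16°): θ ← 85° -16° = 69°
rotate_crank_by(-28°): θ ← 69° -28° = 41°
rotate_crank_by(-39°): θ ← 41° -39° = 2°
rotate_crank_by(+40°): θ ← 2° +40° = 42°
rotate_crank_by(+83°): θ ← 42° +83° = 125°
rotate_crank_by(-16°): θ ← 125° -16° = 109°
crank pin P = (r cos θ, r sin θ) = (-19.208521, 55.785596)
h = r sin θ − e = 55.785596 − 15 = 40.785596
sin φ = h / L = 40.785596 / 120 = 0.33987997
φ = arcsin(0.33987997) = 19.869561°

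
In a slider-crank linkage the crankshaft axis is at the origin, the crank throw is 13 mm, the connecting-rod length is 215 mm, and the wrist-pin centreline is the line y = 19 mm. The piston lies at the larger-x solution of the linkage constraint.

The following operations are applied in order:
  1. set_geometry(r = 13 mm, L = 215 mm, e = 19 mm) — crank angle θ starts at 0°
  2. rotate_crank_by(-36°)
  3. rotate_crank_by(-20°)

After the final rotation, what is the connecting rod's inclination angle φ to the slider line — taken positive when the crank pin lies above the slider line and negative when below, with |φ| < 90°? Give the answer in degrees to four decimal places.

set_geometry: r = 13 mm, L = 215 mm, e = 19 mm; θ ← 0°
rotate_crank_by(-36°): θ ← 0° -36° = -36°
rotate_crank_by(-20°): θ ← -36° -20° = -56°
crank pin P = (r cos θ, r sin θ) = (7.269508, -10.777488)
h = r sin θ − e = -10.777488 − 19 = -29.777488
sin φ = h / L = -29.777488 / 215 = -0.13849995
φ = arcsin(-0.13849995) = -7.961054°

-7.9611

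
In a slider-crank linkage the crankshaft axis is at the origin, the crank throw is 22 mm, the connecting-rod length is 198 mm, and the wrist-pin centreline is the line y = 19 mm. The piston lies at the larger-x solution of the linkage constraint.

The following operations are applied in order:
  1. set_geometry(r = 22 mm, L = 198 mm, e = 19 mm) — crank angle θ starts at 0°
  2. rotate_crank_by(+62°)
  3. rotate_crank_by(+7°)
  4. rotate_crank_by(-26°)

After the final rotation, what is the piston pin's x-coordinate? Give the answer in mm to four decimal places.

set_geometry: r = 22 mm, L = 198 mm, e = 19 mm; θ ← 0°
rotate_crank_by(+62°): θ ← 0° +62° = 62°
rotate_crank_by(+7°): θ ← 62° +7° = 69°
rotate_crank_by(-26°): θ ← 69° -26° = 43°
crank pin P = (r cos θ, r sin θ) = (16.089781, 15.003964)
h = r sin θ − e = 15.003964 − 19 = -3.996036
x = r cos θ + √(L² − h²) = 16.089781 + √(39204.0 − 15.9683) = 16.089781 + 197.959672 = 214.049453

214.0495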